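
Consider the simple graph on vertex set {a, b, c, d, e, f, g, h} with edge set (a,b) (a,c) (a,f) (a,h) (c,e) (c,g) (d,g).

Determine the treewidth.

A width-1 tree decomposition is:
Bags: B1 = {a, c}  B2 = {c, g}  B3 = {c, e}  B4 = {a, b}  B5 = {d, g}  B6 = {a, f}  B7 = {a, h}
Tree: B1–B2, B1–B3, B1–B4, B2–B5, B1–B6, B1–B7
Each bag holds 2 vertices, so the decomposition has width 1, which upper-bounds the treewidth. Any graph with an edge has treewidth ≥ 1, and G has the edge c–a. Hence tw(G) = 1 exactly.

1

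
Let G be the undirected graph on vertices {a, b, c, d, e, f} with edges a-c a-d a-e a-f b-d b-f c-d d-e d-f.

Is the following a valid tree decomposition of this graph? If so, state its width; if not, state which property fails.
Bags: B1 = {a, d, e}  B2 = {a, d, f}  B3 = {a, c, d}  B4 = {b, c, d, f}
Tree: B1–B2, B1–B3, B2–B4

No — bags containing vertex c are not connected in the tree.

A tree decomposition must satisfy three properties: every vertex lies in some bag; for every edge, both endpoints lie together in some bag; and for every vertex, the bags containing it form a connected subtree. Here bags containing vertex c are not connected in the tree, so the decomposition is invalid.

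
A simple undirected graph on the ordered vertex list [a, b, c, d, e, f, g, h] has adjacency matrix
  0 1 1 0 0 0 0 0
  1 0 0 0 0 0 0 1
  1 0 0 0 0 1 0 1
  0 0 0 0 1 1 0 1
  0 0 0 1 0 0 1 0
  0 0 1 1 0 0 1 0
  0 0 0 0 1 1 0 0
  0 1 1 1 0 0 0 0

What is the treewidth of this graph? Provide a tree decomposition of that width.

Treewidth 2.
Bags: B1 = {a, b, c}  B2 = {b, c, h}  B3 = {c, f, h}  B4 = {d, f, h}  B5 = {d, f, g}  B6 = {d, e, g}
Tree: B1–B2, B2–B3, B3–B4, B4–B5, B5–B6

Each bag holds 3 vertices, so the decomposition has width 2, which upper-bounds the treewidth. Since a–b–h–c–a is a cycle in G, G is not acyclic. Forests are exactly the graphs of treewidth ≤ 1, so tw(G) ≥ 2. Combining the bounds, tw(G) = 2.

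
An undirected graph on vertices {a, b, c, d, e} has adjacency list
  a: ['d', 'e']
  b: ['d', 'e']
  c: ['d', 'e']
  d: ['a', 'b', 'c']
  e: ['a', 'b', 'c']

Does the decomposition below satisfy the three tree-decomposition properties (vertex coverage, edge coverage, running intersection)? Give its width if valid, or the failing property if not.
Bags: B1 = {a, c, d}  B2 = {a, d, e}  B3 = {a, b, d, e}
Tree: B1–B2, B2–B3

No — edge (e,c) lies in no bag.

A tree decomposition must satisfy three properties: every vertex lies in some bag; for every edge, both endpoints lie together in some bag; and for every vertex, the bags containing it form a connected subtree. Here edge (e,c) lies in no bag, so the decomposition is invalid.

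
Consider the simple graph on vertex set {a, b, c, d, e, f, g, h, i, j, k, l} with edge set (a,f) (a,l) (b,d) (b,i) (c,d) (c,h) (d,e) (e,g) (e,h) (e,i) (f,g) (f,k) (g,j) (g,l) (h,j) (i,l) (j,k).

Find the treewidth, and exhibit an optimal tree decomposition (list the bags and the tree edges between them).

Treewidth 3.
One such decomposition:
Bags: B1 = {b, c, d, i}  B2 = {c, d, e, i}  B3 = {c, e, h, i}  B4 = {e, h, i, l}  B5 = {e, g, h, l}  B6 = {g, h, j, l}  B7 = {a, g, j, l}  B8 = {a, f, g, j}  B9 = {a, f, j, k}
Tree: B1–B2, B2–B3, B3–B4, B4–B5, B5–B6, B6–B7, B7–B8, B8–B9

Each bag holds 4 vertices, so the decomposition has width 3, which upper-bounds the treewidth. For the lower bound: the 4 vertex sets {b,c,d}, {i}, {e}, {g,h,j,l} are disjoint, each induces a connected subgraph, and every pair is joined by at least one edge of G. Contracting each set to a single vertex therefore yields K_{4} as a minor, and since treewidth is minor-monotone, tw(G) ≥ tw(K_{4}) = 3. The upper and lower bounds meet at 3, so that is the treewidth.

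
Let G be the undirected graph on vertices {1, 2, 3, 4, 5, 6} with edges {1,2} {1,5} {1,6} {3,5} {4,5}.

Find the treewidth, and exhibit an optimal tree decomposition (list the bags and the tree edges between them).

Treewidth 1.
One such decomposition:
Bags: B1 = {1, 2}  B2 = {1, 5}  B3 = {4, 5}  B4 = {3, 5}  B5 = {1, 6}
Tree: B1–B2, B2–B3, B3–B4, B2–B5

Every bag has size at most 2, so the width is 2 − 1 = 1 and tw(G) ≤ 1. Since G has at least one edge (e.g. 2–1), it is not an edgeless graph, so tw(G) ≥ 1. Therefore the treewidth is 1.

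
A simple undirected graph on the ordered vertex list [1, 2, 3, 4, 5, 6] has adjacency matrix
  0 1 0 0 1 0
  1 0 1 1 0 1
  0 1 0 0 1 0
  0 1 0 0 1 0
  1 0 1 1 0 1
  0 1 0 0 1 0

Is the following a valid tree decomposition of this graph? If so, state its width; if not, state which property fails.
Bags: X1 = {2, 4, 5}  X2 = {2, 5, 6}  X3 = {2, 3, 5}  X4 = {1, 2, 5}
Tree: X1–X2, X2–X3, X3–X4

Every vertex of G appears in some bag (union = {1, 2, 3, 4, 5, 6}); every edge is covered by a bag; and for each vertex v the set of bags containing v is connected in the bag tree. The decomposition is therefore valid. The largest bag has 3 vertices, so the width is 2.

Yes; width 2.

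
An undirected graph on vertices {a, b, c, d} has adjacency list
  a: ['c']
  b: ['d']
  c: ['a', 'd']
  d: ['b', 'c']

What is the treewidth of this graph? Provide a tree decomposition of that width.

Treewidth 1.
One optimal decomposition is:
Bags: B1 = {b, d}  B2 = {c, d}  B3 = {a, c}
Tree: B1–B2, B2–B3

Each bag holds 2 vertices, so the decomposition has width 1, which upper-bounds the treewidth. Since G has at least one edge (e.g. b–d), it is not an edgeless graph, so tw(G) ≥ 1. The upper and lower bounds meet at 1, so that is the treewidth.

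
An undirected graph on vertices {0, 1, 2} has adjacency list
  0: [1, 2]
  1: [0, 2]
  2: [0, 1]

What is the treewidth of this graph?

A width-2 tree decomposition is:
Bags: B1 = {0, 1, 2}
Tree: (single bag)
A single bag containing all 3 vertices is trivially a valid decomposition of width 2. On the other hand G contains the 3-clique {0, 1, 2}. A clique must lie in a single bag of any decomposition, so no decomposition can have width below 2. The upper and lower bounds meet at 2, so that is the treewidth.

2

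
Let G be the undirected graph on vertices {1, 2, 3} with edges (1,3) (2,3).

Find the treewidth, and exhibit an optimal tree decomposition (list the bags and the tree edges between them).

Every bag has size at most 2, so the width is 2 − 1 = 1 and tw(G) ≤ 1. Any graph with an edge has treewidth ≥ 1, and G has the edge 3–2. The upper and lower bounds meet at 1, so that is the treewidth.

Treewidth 1.
One such decomposition:
Bags: B1 = {2, 3}  B2 = {1, 3}
Tree: B1–B2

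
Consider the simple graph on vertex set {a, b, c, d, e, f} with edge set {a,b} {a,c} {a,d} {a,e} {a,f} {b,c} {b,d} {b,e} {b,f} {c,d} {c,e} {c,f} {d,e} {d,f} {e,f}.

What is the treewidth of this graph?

A width-5 tree decomposition is:
Bags: B1 = {a, b, c, d, e, f}
Tree: (single bag)
With just one bag of size 6, the width is 6 − 1 = 5, so tw(G) ≤ 5. For the lower bound, the 6 vertices {a, b, c, d, e, f} are pairwise adjacent, and any tree decomposition puts a clique entirely inside one bag — forcing width ≥ 5. Therefore the treewidth is 5.

5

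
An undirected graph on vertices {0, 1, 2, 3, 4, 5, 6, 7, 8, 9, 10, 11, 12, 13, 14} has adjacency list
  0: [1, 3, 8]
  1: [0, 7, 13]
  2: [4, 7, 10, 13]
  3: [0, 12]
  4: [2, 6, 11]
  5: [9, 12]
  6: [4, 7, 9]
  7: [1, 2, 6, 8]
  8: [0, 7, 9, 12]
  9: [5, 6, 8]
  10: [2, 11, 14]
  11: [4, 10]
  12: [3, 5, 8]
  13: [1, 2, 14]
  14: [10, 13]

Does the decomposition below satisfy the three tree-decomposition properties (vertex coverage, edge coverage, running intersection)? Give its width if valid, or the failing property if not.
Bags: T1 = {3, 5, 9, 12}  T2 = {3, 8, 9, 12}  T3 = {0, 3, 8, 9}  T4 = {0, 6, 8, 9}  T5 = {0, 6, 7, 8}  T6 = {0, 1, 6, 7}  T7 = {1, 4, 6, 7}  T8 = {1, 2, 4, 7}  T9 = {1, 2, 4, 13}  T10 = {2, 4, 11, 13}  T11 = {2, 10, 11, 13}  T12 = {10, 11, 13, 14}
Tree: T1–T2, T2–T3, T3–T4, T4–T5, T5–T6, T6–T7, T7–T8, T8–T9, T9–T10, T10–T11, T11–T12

Vertex coverage: the bags together contain {0, 1, 2, 3, 4, 5, 6, 7, 8, 9, 10, 11, 12, 13, 14}, the full vertex set. Edge coverage: each edge of G has both endpoints in at least one bag. Running intersection: for every vertex, the bags containing it form a connected subtree. All three properties hold, so this is a valid tree decomposition of width max|bag| − 1 = 3, and hence tw(G) ≤ 3.

Yes; width 3.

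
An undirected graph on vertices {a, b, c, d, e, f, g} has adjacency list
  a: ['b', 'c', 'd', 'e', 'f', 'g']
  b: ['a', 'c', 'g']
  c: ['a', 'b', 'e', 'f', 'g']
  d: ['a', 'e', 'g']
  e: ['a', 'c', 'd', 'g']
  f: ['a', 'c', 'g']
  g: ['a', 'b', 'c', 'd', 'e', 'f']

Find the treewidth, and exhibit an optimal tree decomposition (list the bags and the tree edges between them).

Each bag holds 4 vertices, so the decomposition has width 3, which upper-bounds the treewidth. Conversely, {a, d, e, g} is a clique of size 4, and the vertices of any clique must share a bag in every tree decomposition; so some bag has ≥ 4 vertices and tw(G) ≥ 3. Therefore the treewidth is 3.

Treewidth 3.
One optimal decomposition is:
Bags: B1 = {a, c, e, g}  B2 = {a, d, e, g}  B3 = {a, b, c, g}  B4 = {a, c, f, g}
Tree: B1–B2, B1–B3, B3–B4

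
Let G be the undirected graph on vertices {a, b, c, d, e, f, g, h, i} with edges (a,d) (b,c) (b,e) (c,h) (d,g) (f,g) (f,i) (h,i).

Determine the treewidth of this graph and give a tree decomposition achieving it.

Every bag has size at most 2, so the width is 2 − 1 = 1 and tw(G) ≤ 1. Since G has at least one edge (e.g. a–d), it is not an edgeless graph, so tw(G) ≥ 1. The upper and lower bounds meet at 1, so that is the treewidth.

Treewidth 1.
Bags: B1 = {a, d}  B2 = {d, g}  B3 = {f, g}  B4 = {f, i}  B5 = {h, i}  B6 = {c, h}  B7 = {b, c}  B8 = {b, e}
Tree: B1–B2, B2–B3, B3–B4, B4–B5, B5–B6, B6–B7, B7–B8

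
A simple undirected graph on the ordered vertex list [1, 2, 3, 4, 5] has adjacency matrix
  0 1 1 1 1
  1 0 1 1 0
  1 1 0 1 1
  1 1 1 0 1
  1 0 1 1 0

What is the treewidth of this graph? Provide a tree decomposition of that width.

Treewidth 3.
Bags: B1 = {1, 3, 4, 5}  B2 = {1, 2, 3, 4}
Tree: B1–B2

Every bag has size at most 4, so the width is 4 − 1 = 3 and tw(G) ≤ 3. On the other hand G contains the 4-clique {1, 2, 3, 4}. A clique must lie in a single bag of any decomposition, so no decomposition can have width below 3. Combining the bounds, tw(G) = 3.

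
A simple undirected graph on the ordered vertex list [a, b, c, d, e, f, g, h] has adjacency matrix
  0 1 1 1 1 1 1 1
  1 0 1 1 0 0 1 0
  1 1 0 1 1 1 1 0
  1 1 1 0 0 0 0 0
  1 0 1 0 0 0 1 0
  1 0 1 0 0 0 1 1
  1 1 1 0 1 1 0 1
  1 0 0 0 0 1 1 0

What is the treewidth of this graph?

3

A width-3 tree decomposition is:
Bags: B1 = {a, c, e, g}  B2 = {a, b, c, g}  B3 = {a, c, f, g}  B4 = {a, b, c, d}  B5 = {a, f, g, h}
Tree: B1–B2, B2–B3, B2–B4, B3–B5
Each bag holds 4 vertices, so the decomposition has width 3, which upper-bounds the treewidth. Conversely, {a, b, c, d} is a clique of size 4, and the vertices of any clique must share a bag in every tree decomposition; so some bag has ≥ 4 vertices and tw(G) ≥ 3. Hence tw(G) = 3 exactly.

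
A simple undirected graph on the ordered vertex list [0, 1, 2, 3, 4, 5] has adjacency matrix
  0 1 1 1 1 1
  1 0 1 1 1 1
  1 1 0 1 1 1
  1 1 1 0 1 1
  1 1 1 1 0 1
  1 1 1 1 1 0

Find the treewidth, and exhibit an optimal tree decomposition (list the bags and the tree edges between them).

Treewidth 5.
Bags: B1 = {0, 1, 2, 3, 4, 5}
Tree: (single bag)

A single bag containing all 6 vertices is trivially a valid decomposition of width 5. For the lower bound, the 6 vertices {0, 1, 2, 3, 4, 5} are pairwise adjacent, and any tree decomposition puts a clique entirely inside one bag — forcing width ≥ 5. Hence tw(G) = 5 exactly.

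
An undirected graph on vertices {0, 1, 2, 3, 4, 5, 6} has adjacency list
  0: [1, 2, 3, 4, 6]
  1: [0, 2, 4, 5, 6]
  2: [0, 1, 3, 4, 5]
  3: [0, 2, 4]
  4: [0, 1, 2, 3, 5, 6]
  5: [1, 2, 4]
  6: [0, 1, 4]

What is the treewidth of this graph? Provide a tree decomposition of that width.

The largest bag has 4 vertices, giving width 3; this decomposition certifies tw(G) ≤ 3. On the other hand G contains the 4-clique {0, 1, 2, 4}. A clique must lie in a single bag of any decomposition, so no decomposition can have width below 3. Therefore the treewidth is 3.

Treewidth 3.
One optimal decomposition is:
Bags: B1 = {0, 2, 3, 4}  B2 = {0, 1, 2, 4}  B3 = {0, 1, 4, 6}  B4 = {1, 2, 4, 5}
Tree: B1–B2, B2–B3, B2–B4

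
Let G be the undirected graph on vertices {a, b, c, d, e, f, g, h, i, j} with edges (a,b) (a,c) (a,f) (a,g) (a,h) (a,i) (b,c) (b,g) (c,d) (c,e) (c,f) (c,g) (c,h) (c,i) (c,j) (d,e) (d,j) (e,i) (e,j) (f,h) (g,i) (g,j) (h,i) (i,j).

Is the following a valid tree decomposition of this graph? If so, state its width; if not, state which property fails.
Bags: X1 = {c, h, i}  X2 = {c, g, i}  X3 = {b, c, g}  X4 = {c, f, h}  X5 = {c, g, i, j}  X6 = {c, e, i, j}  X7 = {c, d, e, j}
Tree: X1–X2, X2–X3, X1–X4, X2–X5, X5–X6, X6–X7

A tree decomposition must satisfy three properties: every vertex lies in some bag; for every edge, both endpoints lie together in some bag; and for every vertex, the bags containing it form a connected subtree. Here vertex a appears in no bag, so the decomposition is invalid.

No — vertex a appears in no bag.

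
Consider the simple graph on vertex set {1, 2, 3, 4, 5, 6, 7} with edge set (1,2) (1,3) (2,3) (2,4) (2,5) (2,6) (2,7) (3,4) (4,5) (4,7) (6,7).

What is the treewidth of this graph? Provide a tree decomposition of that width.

The largest bag has 3 vertices, giving width 2; this decomposition certifies tw(G) ≤ 2. On the other hand G contains the 3-clique {1, 2, 3}. A clique must lie in a single bag of any decomposition, so no decomposition can have width below 2. Combining the bounds, tw(G) = 2.

Treewidth 2.
One optimal decomposition is:
Bags: B1 = {2, 4, 5}  B2 = {2, 3, 4}  B3 = {1, 2, 3}  B4 = {2, 4, 7}  B5 = {2, 6, 7}
Tree: B1–B2, B2–B3, B1–B4, B4–B5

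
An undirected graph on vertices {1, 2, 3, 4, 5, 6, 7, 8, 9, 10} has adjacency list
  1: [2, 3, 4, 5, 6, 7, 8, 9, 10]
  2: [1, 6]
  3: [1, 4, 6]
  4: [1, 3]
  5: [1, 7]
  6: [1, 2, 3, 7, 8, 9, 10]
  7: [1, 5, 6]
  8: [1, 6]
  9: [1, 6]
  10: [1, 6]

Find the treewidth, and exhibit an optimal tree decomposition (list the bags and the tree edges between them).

Treewidth 2.
Bags: B1 = {1, 6, 7}  B2 = {1, 6, 10}  B3 = {1, 2, 6}  B4 = {1, 5, 7}  B5 = {1, 6, 8}  B6 = {1, 3, 6}  B7 = {1, 6, 9}  B8 = {1, 3, 4}
Tree: B1–B2, B1–B3, B1–B4, B3–B5, B2–B6, B5–B7, B6–B8

Each bag holds 3 vertices, so the decomposition has width 2, which upper-bounds the treewidth. Conversely, {1, 3, 4} is a clique of size 3, and the vertices of any clique must share a bag in every tree decomposition; so some bag has ≥ 3 vertices and tw(G) ≥ 2. The upper and lower bounds meet at 2, so that is the treewidth.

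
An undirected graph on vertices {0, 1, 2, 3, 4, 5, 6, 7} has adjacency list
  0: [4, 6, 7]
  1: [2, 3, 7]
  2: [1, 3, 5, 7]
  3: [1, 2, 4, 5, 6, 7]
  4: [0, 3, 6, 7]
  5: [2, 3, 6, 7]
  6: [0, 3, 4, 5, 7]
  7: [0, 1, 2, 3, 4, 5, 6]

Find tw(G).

3

A width-3 tree decomposition is:
Bags: B1 = {3, 5, 6, 7}  B2 = {2, 3, 5, 7}  B3 = {3, 4, 6, 7}  B4 = {1, 2, 3, 7}  B5 = {0, 4, 6, 7}
Tree: B1–B2, B1–B3, B2–B4, B3–B5
Every bag has size at most 4, so the width is 4 − 1 = 3 and tw(G) ≤ 3. On the other hand G contains the 4-clique {0, 4, 6, 7}. A clique must lie in a single bag of any decomposition, so no decomposition can have width below 3. Hence tw(G) = 3 exactly.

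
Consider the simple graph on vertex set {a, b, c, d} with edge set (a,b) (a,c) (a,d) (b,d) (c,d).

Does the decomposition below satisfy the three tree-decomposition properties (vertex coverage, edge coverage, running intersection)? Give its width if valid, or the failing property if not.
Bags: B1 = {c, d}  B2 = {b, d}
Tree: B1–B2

A tree decomposition must satisfy three properties: every vertex lies in some bag; for every edge, both endpoints lie together in some bag; and for every vertex, the bags containing it form a connected subtree. Here vertex a appears in no bag, so the decomposition is invalid.

No — vertex a appears in no bag.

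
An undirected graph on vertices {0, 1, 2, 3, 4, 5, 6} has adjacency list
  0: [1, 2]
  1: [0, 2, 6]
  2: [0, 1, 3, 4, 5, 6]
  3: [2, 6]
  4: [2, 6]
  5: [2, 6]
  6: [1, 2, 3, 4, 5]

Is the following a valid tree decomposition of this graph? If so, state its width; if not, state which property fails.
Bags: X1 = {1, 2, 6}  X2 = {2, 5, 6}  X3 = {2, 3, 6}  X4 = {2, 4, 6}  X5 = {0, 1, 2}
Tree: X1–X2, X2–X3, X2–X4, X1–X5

Every vertex of G appears in some bag (union = {0, 1, 2, 3, 4, 5, 6}); every edge is covered by a bag; and for each vertex v the set of bags containing v is connected in the bag tree. The decomposition is therefore valid. The largest bag has 3 vertices, so the width is 2.

Yes; width 2.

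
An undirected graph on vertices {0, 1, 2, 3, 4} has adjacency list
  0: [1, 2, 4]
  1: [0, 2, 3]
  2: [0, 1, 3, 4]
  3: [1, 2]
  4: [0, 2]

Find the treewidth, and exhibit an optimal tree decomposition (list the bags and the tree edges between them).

The largest bag has 3 vertices, giving width 2; this decomposition certifies tw(G) ≤ 2. Conversely, {0, 1, 2} is a clique of size 3, and the vertices of any clique must share a bag in every tree decomposition; so some bag has ≥ 3 vertices and tw(G) ≥ 2. Combining the bounds, tw(G) = 2.

Treewidth 2.
One optimal decomposition is:
Bags: B1 = {1, 2, 3}  B2 = {0, 1, 2}  B3 = {0, 2, 4}
Tree: B1–B2, B2–B3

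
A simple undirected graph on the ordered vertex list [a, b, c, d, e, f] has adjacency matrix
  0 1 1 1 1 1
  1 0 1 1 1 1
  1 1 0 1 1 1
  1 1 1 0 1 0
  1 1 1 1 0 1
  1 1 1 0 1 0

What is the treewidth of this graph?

4

A width-4 tree decomposition is:
Bags: B1 = {a, b, c, e, f}  B2 = {a, b, c, d, e}
Tree: B1–B2
The largest bag has 5 vertices, giving width 4; this decomposition certifies tw(G) ≤ 4. Conversely, {a, b, c, d, e} is a clique of size 5, and the vertices of any clique must share a bag in every tree decomposition; so some bag has ≥ 5 vertices and tw(G) ≥ 4. The upper and lower bounds meet at 4, so that is the treewidth.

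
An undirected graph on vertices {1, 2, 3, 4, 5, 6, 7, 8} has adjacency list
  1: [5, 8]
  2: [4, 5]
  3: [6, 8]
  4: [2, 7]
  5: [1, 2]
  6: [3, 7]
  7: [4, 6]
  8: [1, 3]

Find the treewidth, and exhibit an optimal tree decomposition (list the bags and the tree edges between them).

Treewidth 2.
One such decomposition:
Bags: B1 = {1, 5, 8}  B2 = {2, 5, 8}  B3 = {2, 4, 8}  B4 = {4, 7, 8}  B5 = {6, 7, 8}  B6 = {3, 6, 8}
Tree: B1–B2, B2–B3, B3–B4, B4–B5, B5–B6

The largest bag has 3 vertices, giving width 2; this decomposition certifies tw(G) ≤ 2. The edges 8–1–5–2–4–7–6–3–8 form a cycle, so G is not a tree and its treewidth is at least 2. Therefore the treewidth is 2.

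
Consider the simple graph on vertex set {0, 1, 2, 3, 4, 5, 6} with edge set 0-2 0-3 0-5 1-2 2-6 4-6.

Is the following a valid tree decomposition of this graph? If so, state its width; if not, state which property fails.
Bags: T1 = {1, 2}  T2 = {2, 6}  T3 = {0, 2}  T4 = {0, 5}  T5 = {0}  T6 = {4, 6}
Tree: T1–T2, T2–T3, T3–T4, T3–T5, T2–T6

No — vertex 3 appears in no bag.

A tree decomposition must satisfy three properties: every vertex lies in some bag; for every edge, both endpoints lie together in some bag; and for every vertex, the bags containing it form a connected subtree. Here vertex 3 appears in no bag, so the decomposition is invalid.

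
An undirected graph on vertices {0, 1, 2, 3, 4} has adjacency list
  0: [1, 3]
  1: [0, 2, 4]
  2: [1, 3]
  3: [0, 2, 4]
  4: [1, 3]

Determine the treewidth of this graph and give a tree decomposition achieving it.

Treewidth 2.
One such decomposition:
Bags: B1 = {1, 2, 3}  B2 = {0, 1, 3}  B3 = {1, 3, 4}
Tree: B1–B2, B2–B3

Every bag has size at most 3, so the width is 3 − 1 = 2 and tw(G) ≤ 2. The edges 2–3–0–1–2 form a cycle, so G is not a tree and its treewidth is at least 2. Therefore the treewidth is 2.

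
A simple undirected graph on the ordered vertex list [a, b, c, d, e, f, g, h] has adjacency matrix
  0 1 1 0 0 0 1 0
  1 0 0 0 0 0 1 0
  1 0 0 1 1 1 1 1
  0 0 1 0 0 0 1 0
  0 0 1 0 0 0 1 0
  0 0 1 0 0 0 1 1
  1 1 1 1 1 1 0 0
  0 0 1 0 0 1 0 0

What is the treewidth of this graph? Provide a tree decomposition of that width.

The largest bag has 3 vertices, giving width 2; this decomposition certifies tw(G) ≤ 2. Conversely, {c, d, g} is a clique of size 3, and the vertices of any clique must share a bag in every tree decomposition; so some bag has ≥ 3 vertices and tw(G) ≥ 2. The upper and lower bounds meet at 2, so that is the treewidth.

Treewidth 2.
Bags: B1 = {a, c, g}  B2 = {c, f, g}  B3 = {c, f, h}  B4 = {c, e, g}  B5 = {a, b, g}  B6 = {c, d, g}
Tree: B1–B2, B2–B3, B1–B4, B1–B5, B4–B6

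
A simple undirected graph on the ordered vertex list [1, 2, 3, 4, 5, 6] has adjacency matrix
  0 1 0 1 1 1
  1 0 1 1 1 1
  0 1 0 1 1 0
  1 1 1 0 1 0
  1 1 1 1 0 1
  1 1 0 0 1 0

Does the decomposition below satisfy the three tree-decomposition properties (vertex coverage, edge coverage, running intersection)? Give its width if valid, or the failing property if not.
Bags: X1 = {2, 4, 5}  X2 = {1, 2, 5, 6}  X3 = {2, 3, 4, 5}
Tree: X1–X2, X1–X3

No — edge (1,4) lies in no bag.

A tree decomposition must satisfy three properties: every vertex lies in some bag; for every edge, both endpoints lie together in some bag; and for every vertex, the bags containing it form a connected subtree. Here edge (1,4) lies in no bag, so the decomposition is invalid.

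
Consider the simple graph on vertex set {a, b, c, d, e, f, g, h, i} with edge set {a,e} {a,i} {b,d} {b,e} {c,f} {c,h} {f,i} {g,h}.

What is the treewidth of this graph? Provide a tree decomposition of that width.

Each bag holds 2 vertices, so the decomposition has width 1, which upper-bounds the treewidth. Any graph with an edge has treewidth ≥ 1, and G has the edge d–b. Therefore the treewidth is 1.

Treewidth 1.
Bags: B1 = {b, d}  B2 = {b, e}  B3 = {a, e}  B4 = {a, i}  B5 = {f, i}  B6 = {c, f}  B7 = {c, h}  B8 = {g, h}
Tree: B1–B2, B2–B3, B3–B4, B4–B5, B5–B6, B6–B7, B7–B8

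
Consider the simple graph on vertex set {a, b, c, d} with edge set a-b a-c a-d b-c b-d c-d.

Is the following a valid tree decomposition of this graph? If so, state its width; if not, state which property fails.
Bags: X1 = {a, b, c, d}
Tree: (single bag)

Yes; width 3.

Every vertex of G appears in some bag (union = {a, b, c, d}); every edge is covered by a bag; and for each vertex v the set of bags containing v is connected in the bag tree. The decomposition is therefore valid. The largest bag has 4 vertices, so the width is 3.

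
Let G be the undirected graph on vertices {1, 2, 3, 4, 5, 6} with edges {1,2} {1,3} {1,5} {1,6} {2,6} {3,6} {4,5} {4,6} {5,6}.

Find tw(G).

2

A width-2 tree decomposition is:
Bags: B1 = {1, 5, 6}  B2 = {1, 3, 6}  B3 = {4, 5, 6}  B4 = {1, 2, 6}
Tree: B1–B2, B1–B3, B1–B4
Every bag has size at most 3, so the width is 3 − 1 = 2 and tw(G) ≤ 2. Conversely, {1, 2, 6} is a clique of size 3, and the vertices of any clique must share a bag in every tree decomposition; so some bag has ≥ 3 vertices and tw(G) ≥ 2. The upper and lower bounds meet at 2, so that is the treewidth.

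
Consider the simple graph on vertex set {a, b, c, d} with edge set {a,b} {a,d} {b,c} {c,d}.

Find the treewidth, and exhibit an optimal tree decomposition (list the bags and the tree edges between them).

Every bag has size at most 3, so the width is 3 − 1 = 2 and tw(G) ≤ 2. Since d–a–b–c–d is a cycle in G, G is not acyclic. Forests are exactly the graphs of treewidth ≤ 1, so tw(G) ≥ 2. Therefore the treewidth is 2.

Treewidth 2.
Bags: B1 = {a, b, d}  B2 = {b, c, d}
Tree: B1–B2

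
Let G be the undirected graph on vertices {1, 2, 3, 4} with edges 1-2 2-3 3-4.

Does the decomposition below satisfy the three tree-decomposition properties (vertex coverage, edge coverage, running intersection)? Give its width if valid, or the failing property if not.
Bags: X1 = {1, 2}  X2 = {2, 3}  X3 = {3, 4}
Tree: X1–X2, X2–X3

Every vertex of G appears in some bag (union = {1, 2, 3, 4}); every edge is covered by a bag; and for each vertex v the set of bags containing v is connected in the bag tree. The decomposition is therefore valid. The largest bag has 2 vertices, so the width is 1.

Yes; width 1.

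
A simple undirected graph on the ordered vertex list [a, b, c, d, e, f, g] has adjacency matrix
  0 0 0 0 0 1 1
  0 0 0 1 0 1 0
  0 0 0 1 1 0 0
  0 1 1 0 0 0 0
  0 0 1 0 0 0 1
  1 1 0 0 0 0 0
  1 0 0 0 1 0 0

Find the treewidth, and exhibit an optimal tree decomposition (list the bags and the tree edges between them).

The largest bag has 3 vertices, giving width 2; this decomposition certifies tw(G) ≤ 2. Since c–e–g–a–f–b–d–c is a cycle in G, G is not acyclic. Forests are exactly the graphs of treewidth ≤ 1, so tw(G) ≥ 2. Hence tw(G) = 2 exactly.

Treewidth 2.
One optimal decomposition is:
Bags: B1 = {c, e, g}  B2 = {a, c, g}  B3 = {a, c, f}  B4 = {b, c, f}  B5 = {b, c, d}
Tree: B1–B2, B2–B3, B3–B4, B4–B5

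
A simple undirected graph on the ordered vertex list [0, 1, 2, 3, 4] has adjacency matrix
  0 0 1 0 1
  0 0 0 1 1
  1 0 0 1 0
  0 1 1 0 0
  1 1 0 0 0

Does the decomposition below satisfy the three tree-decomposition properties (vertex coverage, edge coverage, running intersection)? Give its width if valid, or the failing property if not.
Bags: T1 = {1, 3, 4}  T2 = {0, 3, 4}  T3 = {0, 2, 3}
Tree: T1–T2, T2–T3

Vertex coverage: the bags together contain {0, 1, 2, 3, 4}, the full vertex set. Edge coverage: each edge of G has both endpoints in at least one bag. Running intersection: for every vertex, the bags containing it form a connected subtree. All three properties hold, so this is a valid tree decomposition of width max|bag| − 1 = 2, and hence tw(G) ≤ 2.

Yes; width 2.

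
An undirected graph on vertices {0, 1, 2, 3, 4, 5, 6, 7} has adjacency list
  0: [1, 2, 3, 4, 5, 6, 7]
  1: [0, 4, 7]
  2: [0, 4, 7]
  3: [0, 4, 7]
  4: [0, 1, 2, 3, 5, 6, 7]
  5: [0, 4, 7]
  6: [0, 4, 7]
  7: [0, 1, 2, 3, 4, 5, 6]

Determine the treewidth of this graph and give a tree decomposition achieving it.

Each bag holds 4 vertices, so the decomposition has width 3, which upper-bounds the treewidth. For the lower bound, the 4 vertices {0, 1, 4, 7} are pairwise adjacent, and any tree decomposition puts a clique entirely inside one bag — forcing width ≥ 3. Combining the bounds, tw(G) = 3.

Treewidth 3.
One optimal decomposition is:
Bags: B1 = {0, 2, 4, 7}  B2 = {0, 1, 4, 7}  B3 = {0, 4, 5, 7}  B4 = {0, 4, 6, 7}  B5 = {0, 3, 4, 7}
Tree: B1–B2, B2–B3, B2–B4, B1–B5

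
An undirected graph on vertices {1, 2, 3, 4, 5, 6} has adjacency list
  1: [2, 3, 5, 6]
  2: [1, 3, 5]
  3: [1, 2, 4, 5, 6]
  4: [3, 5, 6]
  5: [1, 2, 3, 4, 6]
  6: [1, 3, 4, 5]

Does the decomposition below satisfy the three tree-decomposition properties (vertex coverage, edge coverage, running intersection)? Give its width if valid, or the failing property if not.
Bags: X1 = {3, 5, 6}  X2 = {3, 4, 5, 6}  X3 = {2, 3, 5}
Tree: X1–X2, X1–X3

No — vertex 1 appears in no bag.

A tree decomposition must satisfy three properties: every vertex lies in some bag; for every edge, both endpoints lie together in some bag; and for every vertex, the bags containing it form a connected subtree. Here vertex 1 appears in no bag, so the decomposition is invalid.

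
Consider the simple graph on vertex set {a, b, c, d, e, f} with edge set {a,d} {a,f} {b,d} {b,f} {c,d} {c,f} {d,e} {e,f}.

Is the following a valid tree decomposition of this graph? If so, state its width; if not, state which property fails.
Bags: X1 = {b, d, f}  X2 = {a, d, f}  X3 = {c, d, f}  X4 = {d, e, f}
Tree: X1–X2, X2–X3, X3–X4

Every vertex of G appears in some bag (union = {a, b, c, d, e, f}); every edge is covered by a bag; and for each vertex v the set of bags containing v is connected in the bag tree. The decomposition is therefore valid. The largest bag has 3 vertices, so the width is 2.

Yes; width 2.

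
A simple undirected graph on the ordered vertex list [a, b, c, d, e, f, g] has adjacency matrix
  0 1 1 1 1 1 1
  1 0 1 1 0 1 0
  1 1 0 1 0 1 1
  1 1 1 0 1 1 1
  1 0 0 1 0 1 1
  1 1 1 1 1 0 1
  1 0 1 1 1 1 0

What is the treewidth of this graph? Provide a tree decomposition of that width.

Every bag has size at most 5, so the width is 5 − 1 = 4 and tw(G) ≤ 4. Conversely, {a, d, e, f, g} is a clique of size 5, and the vertices of any clique must share a bag in every tree decomposition; so some bag has ≥ 5 vertices and tw(G) ≥ 4. Combining the bounds, tw(G) = 4.

Treewidth 4.
Bags: B1 = {a, c, d, f, g}  B2 = {a, b, c, d, f}  B3 = {a, d, e, f, g}
Tree: B1–B2, B1–B3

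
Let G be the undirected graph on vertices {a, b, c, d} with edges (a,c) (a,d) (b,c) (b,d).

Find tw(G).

2

A width-2 tree decomposition is:
Bags: B1 = {a, c, d}  B2 = {b, c, d}
Tree: B1–B2
Every bag has size at most 3, so the width is 3 − 1 = 2 and tw(G) ≤ 2. Since c–a–d–b–c is a cycle in G, G is not acyclic. Forests are exactly the graphs of treewidth ≤ 1, so tw(G) ≥ 2. The upper and lower bounds meet at 2, so that is the treewidth.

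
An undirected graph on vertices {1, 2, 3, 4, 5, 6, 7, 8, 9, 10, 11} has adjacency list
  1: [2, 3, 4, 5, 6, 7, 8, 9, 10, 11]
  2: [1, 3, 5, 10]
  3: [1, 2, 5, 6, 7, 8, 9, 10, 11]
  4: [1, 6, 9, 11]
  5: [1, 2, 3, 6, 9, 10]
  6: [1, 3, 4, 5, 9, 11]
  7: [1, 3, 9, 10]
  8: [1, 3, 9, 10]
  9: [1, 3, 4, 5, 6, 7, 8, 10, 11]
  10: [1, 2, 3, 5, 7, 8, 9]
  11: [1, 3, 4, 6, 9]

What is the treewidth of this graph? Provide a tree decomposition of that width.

Treewidth 4.
One optimal decomposition is:
Bags: B1 = {1, 3, 5, 6, 9}  B2 = {1, 3, 6, 9, 11}  B3 = {1, 3, 5, 9, 10}  B4 = {1, 3, 7, 9, 10}  B5 = {1, 4, 6, 9, 11}  B6 = {1, 3, 8, 9, 10}  B7 = {1, 2, 3, 5, 10}
Tree: B1–B2, B1–B3, B3–B4, B2–B5, B4–B6, B3–B7

The largest bag has 5 vertices, giving width 4; this decomposition certifies tw(G) ≤ 4. On the other hand G contains the 5-clique {1, 3, 8, 9, 10}. A clique must lie in a single bag of any decomposition, so no decomposition can have width below 4. The upper and lower bounds meet at 4, so that is the treewidth.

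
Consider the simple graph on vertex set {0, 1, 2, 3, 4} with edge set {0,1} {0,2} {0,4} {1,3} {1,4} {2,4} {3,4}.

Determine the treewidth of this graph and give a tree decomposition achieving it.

Every bag has size at most 3, so the width is 3 − 1 = 2 and tw(G) ≤ 2. On the other hand G contains the 3-clique {0, 1, 4}. A clique must lie in a single bag of any decomposition, so no decomposition can have width below 2. Hence tw(G) = 2 exactly.

Treewidth 2.
One such decomposition:
Bags: B1 = {1, 3, 4}  B2 = {0, 1, 4}  B3 = {0, 2, 4}
Tree: B1–B2, B2–B3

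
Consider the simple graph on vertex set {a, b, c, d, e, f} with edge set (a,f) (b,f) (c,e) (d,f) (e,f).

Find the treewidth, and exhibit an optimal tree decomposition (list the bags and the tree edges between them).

Each bag holds 2 vertices, so the decomposition has width 1, which upper-bounds the treewidth. Since G has at least one edge (e.g. a–f), it is not an edgeless graph, so tw(G) ≥ 1. Therefore the treewidth is 1.

Treewidth 1.
One such decomposition:
Bags: B1 = {a, f}  B2 = {d, f}  B3 = {e, f}  B4 = {c, e}  B5 = {b, f}
Tree: B1–B2, B1–B3, B3–B4, B3–B5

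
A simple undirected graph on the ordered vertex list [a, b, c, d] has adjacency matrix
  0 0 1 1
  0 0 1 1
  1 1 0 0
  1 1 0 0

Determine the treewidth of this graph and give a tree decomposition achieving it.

The largest bag has 3 vertices, giving width 2; this decomposition certifies tw(G) ≤ 2. Since c–b–d–a–c is a cycle in G, G is not acyclic. Forests are exactly the graphs of treewidth ≤ 1, so tw(G) ≥ 2. Hence tw(G) = 2 exactly.

Treewidth 2.
Bags: B1 = {b, c, d}  B2 = {a, c, d}
Tree: B1–B2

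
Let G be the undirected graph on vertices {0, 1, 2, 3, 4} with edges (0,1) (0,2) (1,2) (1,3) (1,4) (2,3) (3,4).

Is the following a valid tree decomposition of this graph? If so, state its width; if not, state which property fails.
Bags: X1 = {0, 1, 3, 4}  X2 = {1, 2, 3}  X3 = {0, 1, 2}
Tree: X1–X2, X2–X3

A tree decomposition must satisfy three properties: every vertex lies in some bag; for every edge, both endpoints lie together in some bag; and for every vertex, the bags containing it form a connected subtree. Here bags containing vertex 0 are not connected in the tree, so the decomposition is invalid.

No — bags containing vertex 0 are not connected in the tree.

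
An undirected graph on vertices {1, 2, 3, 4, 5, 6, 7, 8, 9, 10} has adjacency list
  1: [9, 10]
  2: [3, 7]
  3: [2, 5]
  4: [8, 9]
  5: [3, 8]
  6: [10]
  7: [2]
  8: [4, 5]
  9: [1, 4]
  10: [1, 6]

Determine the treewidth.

A width-1 tree decomposition is:
Bags: B1 = {2, 7}  B2 = {2, 3}  B3 = {3, 5}  B4 = {5, 8}  B5 = {4, 8}  B6 = {4, 9}  B7 = {1, 9}  B8 = {1, 10}  B9 = {6, 10}
Tree: B1–B2, B2–B3, B3–B4, B4–B5, B5–B6, B6–B7, B7–B8, B8–B9
Every bag has size at most 2, so the width is 2 − 1 = 1 and tw(G) ≤ 1. Any graph with an edge has treewidth ≥ 1, and G has the edge 7–2. The upper and lower bounds meet at 1, so that is the treewidth.

1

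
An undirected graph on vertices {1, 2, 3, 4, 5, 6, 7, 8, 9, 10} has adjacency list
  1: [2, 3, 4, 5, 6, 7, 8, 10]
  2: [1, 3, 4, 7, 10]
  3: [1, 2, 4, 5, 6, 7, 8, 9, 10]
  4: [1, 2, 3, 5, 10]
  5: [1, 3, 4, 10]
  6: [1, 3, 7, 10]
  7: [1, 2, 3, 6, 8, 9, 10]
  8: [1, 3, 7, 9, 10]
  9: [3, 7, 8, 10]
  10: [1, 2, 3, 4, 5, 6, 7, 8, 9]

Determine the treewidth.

A width-4 tree decomposition is:
Bags: B1 = {1, 2, 3, 7, 10}  B2 = {1, 3, 6, 7, 10}  B3 = {1, 2, 3, 4, 10}  B4 = {1, 3, 7, 8, 10}  B5 = {3, 7, 8, 9, 10}  B6 = {1, 3, 4, 5, 10}
Tree: B1–B2, B1–B3, B2–B4, B4–B5, B3–B6
Every bag has size at most 5, so the width is 5 − 1 = 4 and tw(G) ≤ 4. For the lower bound, the 5 vertices {1, 2, 3, 4, 10} are pairwise adjacent, and any tree decomposition puts a clique entirely inside one bag — forcing width ≥ 4. Therefore the treewidth is 4.

4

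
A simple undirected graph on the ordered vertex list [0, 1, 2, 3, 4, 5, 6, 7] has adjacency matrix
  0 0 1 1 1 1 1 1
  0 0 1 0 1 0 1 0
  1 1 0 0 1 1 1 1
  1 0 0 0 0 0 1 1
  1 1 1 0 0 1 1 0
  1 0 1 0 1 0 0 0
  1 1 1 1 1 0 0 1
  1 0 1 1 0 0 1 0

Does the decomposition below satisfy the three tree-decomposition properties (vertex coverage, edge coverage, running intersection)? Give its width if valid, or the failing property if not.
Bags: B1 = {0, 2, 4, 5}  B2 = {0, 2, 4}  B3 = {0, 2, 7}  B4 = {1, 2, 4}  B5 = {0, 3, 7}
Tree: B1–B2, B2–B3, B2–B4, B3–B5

A tree decomposition must satisfy three properties: every vertex lies in some bag; for every edge, both endpoints lie together in some bag; and for every vertex, the bags containing it form a connected subtree. Here vertex 6 appears in no bag, so the decomposition is invalid.

No — vertex 6 appears in no bag.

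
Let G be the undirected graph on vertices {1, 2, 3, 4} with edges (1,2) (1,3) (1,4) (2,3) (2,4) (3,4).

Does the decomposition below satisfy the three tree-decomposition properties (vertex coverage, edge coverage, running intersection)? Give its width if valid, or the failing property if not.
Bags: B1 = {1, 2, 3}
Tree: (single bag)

A tree decomposition must satisfy three properties: every vertex lies in some bag; for every edge, both endpoints lie together in some bag; and for every vertex, the bags containing it form a connected subtree. Here vertex 4 appears in no bag, so the decomposition is invalid.

No — vertex 4 appears in no bag.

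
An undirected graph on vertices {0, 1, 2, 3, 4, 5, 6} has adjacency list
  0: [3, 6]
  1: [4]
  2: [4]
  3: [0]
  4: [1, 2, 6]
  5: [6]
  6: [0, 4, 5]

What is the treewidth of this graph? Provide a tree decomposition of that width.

The largest bag has 2 vertices, giving width 1; this decomposition certifies tw(G) ≤ 1. Since G has at least one edge (e.g. 0–3), it is not an edgeless graph, so tw(G) ≥ 1. Hence tw(G) = 1 exactly.

Treewidth 1.
One such decomposition:
Bags: B1 = {0, 3}  B2 = {0, 6}  B3 = {4, 6}  B4 = {2, 4}  B5 = {1, 4}  B6 = {5, 6}
Tree: B1–B2, B2–B3, B3–B4, B3–B5, B3–B6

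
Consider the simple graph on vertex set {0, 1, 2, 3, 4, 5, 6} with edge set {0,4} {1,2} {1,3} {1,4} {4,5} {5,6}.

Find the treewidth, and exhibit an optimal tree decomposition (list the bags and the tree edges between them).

Treewidth 1.
Bags: B1 = {1, 4}  B2 = {1, 2}  B3 = {0, 4}  B4 = {4, 5}  B5 = {1, 3}  B6 = {5, 6}
Tree: B1–B2, B1–B3, B1–B4, B1–B5, B4–B6

Each bag holds 2 vertices, so the decomposition has width 1, which upper-bounds the treewidth. Any graph with an edge has treewidth ≥ 1, and G has the edge 1–4. Therefore the treewidth is 1.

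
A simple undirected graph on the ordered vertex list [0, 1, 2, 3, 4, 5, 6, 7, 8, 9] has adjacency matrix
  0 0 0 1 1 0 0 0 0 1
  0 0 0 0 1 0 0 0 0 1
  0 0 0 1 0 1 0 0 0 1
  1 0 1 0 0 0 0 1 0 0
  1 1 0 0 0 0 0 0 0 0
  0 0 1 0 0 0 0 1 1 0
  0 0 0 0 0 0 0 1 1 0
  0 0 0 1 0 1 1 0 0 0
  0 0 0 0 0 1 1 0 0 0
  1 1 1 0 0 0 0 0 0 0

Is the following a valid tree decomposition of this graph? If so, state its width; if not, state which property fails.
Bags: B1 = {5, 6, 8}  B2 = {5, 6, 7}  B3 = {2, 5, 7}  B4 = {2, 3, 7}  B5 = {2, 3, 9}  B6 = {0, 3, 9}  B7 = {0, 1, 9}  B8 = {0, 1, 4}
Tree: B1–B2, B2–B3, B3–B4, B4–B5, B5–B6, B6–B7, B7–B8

Yes; width 2.

Every vertex of G appears in some bag (union = {0, 1, 2, 3, 4, 5, 6, 7, 8, 9}); every edge is covered by a bag; and for each vertex v the set of bags containing v is connected in the bag tree. The decomposition is therefore valid. The largest bag has 3 vertices, so the width is 2.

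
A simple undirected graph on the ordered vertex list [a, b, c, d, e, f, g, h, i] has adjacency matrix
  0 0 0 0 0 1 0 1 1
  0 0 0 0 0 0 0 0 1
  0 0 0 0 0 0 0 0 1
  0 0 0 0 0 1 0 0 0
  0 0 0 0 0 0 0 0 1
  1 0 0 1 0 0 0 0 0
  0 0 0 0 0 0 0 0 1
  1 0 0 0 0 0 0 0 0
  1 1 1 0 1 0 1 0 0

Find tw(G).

1

A width-1 tree decomposition is:
Bags: B1 = {a, i}  B2 = {g, i}  B3 = {e, i}  B4 = {a, f}  B5 = {a, h}  B6 = {d, f}  B7 = {c, i}  B8 = {b, i}
Tree: B1–B2, B1–B3, B1–B4, B4–B5, B4–B6, B1–B7, B1–B8
The largest bag has 2 vertices, giving width 1; this decomposition certifies tw(G) ≤ 1. Since G has at least one edge (e.g. a–i), it is not an edgeless graph, so tw(G) ≥ 1. The upper and lower bounds meet at 1, so that is the treewidth.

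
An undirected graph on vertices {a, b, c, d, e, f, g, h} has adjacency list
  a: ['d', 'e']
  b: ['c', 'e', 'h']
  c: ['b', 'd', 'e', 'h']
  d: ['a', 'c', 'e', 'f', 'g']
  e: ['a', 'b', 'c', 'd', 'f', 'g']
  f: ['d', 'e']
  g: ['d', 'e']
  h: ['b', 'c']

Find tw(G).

A width-2 tree decomposition is:
Bags: B1 = {c, d, e}  B2 = {a, d, e}  B3 = {b, c, e}  B4 = {b, c, h}  B5 = {d, e, g}  B6 = {d, e, f}
Tree: B1–B2, B1–B3, B3–B4, B1–B5, B5–B6
Every bag has size at most 3, so the width is 3 − 1 = 2 and tw(G) ≤ 2. For the lower bound, the 3 vertices {d, e, g} are pairwise adjacent, and any tree decomposition puts a clique entirely inside one bag — forcing width ≥ 2. Therefore the treewidth is 2.

2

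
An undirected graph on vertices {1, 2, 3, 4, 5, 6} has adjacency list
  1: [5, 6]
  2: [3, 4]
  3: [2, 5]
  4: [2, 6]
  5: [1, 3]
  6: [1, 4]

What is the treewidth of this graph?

A width-2 tree decomposition is:
Bags: B1 = {2, 3, 5}  B2 = {2, 4, 5}  B3 = {4, 5, 6}  B4 = {1, 5, 6}
Tree: B1–B2, B2–B3, B3–B4
Each bag holds 3 vertices, so the decomposition has width 2, which upper-bounds the treewidth. Since 5–3–2–4–6–1–5 is a cycle in G, G is not acyclic. Forests are exactly the graphs of treewidth ≤ 1, so tw(G) ≥ 2. Combining the bounds, tw(G) = 2.

2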